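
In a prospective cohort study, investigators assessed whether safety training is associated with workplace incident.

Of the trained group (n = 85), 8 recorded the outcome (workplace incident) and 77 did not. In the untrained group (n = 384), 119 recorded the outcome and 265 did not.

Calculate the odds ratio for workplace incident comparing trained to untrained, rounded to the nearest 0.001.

0.231

From the description: a = 8, b = 77, c = 119, d = 265.
OR = (a·d)/(b·c) = (8 × 265) / (77 × 119) = 2120 / 9163 = 0.23137
Exposure is associated with lower odds of workplace incident (OR = 0.23 < 1).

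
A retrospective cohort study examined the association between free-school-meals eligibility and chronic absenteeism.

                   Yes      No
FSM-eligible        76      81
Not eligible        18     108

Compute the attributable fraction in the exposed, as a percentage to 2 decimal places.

70.49

Cells: a = 76, b = 81, c = 18, d = 108.
Risk in exposed = 76/157 = 0.48408; risk in unexposed = 18/126 = 0.14286.
RR = 0.48408/0.14286 = 3.38854
AR% = (RR − 1)/RR × 100 = (3.38854 − 1)/3.38854 × 100 = 70.4887%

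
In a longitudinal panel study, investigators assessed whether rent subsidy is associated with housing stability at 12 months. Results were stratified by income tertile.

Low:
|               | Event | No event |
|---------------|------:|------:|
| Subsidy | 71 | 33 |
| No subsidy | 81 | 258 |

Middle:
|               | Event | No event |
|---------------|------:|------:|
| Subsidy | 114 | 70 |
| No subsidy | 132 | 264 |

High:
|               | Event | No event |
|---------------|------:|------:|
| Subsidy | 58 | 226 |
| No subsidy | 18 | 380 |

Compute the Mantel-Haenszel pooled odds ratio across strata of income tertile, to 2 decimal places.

4.50

OR_MH = Σ(aᵢdᵢ/nᵢ) / Σ(bᵢcᵢ/nᵢ), where nᵢ is the stratum total.
Stratum 1 (Low): n = 443; a·d/n = 71·258/443 = 41.3499; b·c/n = 33·81/443 = 6.0339
Stratum 2 (Middle): n = 580; a·d/n = 114·264/580 = 51.8897; b·c/n = 70·132/580 = 15.9310
Stratum 3 (High): n = 682; a·d/n = 58·380/682 = 32.3167; b·c/n = 226·18/682 = 5.9648
OR_MH = (41.3499 + 51.8897 + 32.3167) / (6.0339 + 15.9310 + 5.9648) = 125.5563 / 27.9297 = 4.49544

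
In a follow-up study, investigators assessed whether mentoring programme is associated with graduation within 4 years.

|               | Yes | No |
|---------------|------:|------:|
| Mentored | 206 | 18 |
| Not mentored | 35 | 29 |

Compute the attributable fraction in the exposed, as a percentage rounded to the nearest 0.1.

40.5

Cells: a = 206, b = 18, c = 35, d = 29.
Risk in exposed = 206/224 = 0.91964; risk in unexposed = 35/64 = 0.54688.
RR = 0.91964/0.54688 = 1.68163
AR% = (RR − 1)/RR × 100 = (1.68163 − 1)/1.68163 × 100 = 40.5340%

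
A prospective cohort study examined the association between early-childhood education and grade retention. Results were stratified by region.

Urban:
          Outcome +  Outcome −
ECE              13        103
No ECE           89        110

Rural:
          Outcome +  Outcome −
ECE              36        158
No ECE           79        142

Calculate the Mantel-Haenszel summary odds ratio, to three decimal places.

0.285

OR_MH = Σ(aᵢdᵢ/nᵢ) / Σ(bᵢcᵢ/nᵢ), where nᵢ is the stratum total.
Stratum 1 (Urban): n = 315; a·d/n = 13·110/315 = 4.5397; b·c/n = 103·89/315 = 29.1016
Stratum 2 (Rural): n = 415; a·d/n = 36·142/415 = 12.3181; b·c/n = 158·79/415 = 30.0771
OR_MH = (4.5397 + 12.3181) / (29.1016 + 30.0771) = 16.8578 / 59.1787 = 0.28486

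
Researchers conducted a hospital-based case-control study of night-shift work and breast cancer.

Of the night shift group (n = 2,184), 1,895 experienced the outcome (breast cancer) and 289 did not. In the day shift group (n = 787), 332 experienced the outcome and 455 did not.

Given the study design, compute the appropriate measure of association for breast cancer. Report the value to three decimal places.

8.986

From the description: a = 1895, b = 289, c = 332, d = 455.
This is a hospital-based case-control study: participants were sampled on outcome status, so risks in the source population cannot be estimated directly — relative risk is not valid here. The odds ratio is the appropriate measure.
OR = (a·d)/(b·c) = (1895 × 455) / (289 × 332) = 862225 / 95948 = 8.98638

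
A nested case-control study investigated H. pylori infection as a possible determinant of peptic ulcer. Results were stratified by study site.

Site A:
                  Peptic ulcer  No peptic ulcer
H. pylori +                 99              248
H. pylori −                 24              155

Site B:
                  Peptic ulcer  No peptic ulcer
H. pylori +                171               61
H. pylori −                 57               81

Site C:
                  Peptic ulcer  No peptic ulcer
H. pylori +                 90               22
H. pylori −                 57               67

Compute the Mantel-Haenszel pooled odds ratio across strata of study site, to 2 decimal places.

3.54

OR_MH = Σ(aᵢdᵢ/nᵢ) / Σ(bᵢcᵢ/nᵢ), where nᵢ is the stratum total.
Stratum 1 (Site A): n = 526; a·d/n = 99·155/526 = 29.1730; b·c/n = 248·24/526 = 11.3156
Stratum 2 (Site B): n = 370; a·d/n = 171·81/370 = 37.4351; b·c/n = 61·57/370 = 9.3973
Stratum 3 (Site C): n = 236; a·d/n = 90·67/236 = 25.5508; b·c/n = 22·57/236 = 5.3136
OR_MH = (29.1730 + 37.4351 + 25.5508) / (11.3156 + 9.3973 + 5.3136) = 92.1590 / 26.0264 = 3.54097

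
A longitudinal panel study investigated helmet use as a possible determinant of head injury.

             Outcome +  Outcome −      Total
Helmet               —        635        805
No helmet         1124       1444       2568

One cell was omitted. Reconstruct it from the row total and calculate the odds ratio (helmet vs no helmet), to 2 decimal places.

The missing cell is in the exposed row: 805 − 635 = 170.
So a = 170, b = 635, c = 1124, d = 1444.
OR = (a·d)/(b·c) = (170 × 1444) / (635 × 1124) = 245480 / 713740 = 0.34393

0.34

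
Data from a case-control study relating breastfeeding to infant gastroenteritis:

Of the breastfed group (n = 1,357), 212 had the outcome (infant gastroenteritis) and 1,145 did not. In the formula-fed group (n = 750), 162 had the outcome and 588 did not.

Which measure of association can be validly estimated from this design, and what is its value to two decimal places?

0.67

From the description: a = 212, b = 1145, c = 162, d = 588.
This is a case-control study: participants were sampled on outcome status, so risks in the source population cannot be estimated directly — relative risk is not valid here. The odds ratio is the appropriate measure.
OR = (a·d)/(b·c) = (212 × 588) / (1145 × 162) = 124656 / 185490 = 0.67204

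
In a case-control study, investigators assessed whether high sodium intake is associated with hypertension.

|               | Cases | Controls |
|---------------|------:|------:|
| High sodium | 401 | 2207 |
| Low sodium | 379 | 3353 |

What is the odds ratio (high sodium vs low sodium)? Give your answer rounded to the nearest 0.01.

1.61

Cells: a = 401, b = 2207, c = 379, d = 3353.
OR = (a·d)/(b·c) = (401 × 3353) / (2207 × 379) = 1344553 / 836453 = 1.60745
The odds of hypertension are about 1.61 times as high in the high sodium group.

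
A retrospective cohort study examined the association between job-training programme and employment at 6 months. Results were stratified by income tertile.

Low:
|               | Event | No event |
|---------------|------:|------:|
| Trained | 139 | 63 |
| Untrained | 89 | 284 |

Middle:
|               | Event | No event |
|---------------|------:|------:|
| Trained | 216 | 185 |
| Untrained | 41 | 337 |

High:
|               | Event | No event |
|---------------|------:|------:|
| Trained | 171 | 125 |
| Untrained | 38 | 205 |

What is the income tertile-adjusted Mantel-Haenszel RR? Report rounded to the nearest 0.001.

RR_MH = Σ(aᵢ·n₀ᵢ/nᵢ) / Σ(cᵢ·n₁ᵢ/nᵢ), with n₁ᵢ = aᵢ+bᵢ (exposed), n₀ᵢ = cᵢ+dᵢ (unexposed), nᵢ = n₁ᵢ+n₀ᵢ.
Stratum 1 (Low): n₁ = 202, n₀ = 373, n = 575; a·n₀/n = 139·373/575 = 90.1687; c·n₁/n = 89·202/575 = 31.2661
Stratum 2 (Middle): n₁ = 401, n₀ = 378, n = 779; a·n₀/n = 216·378/779 = 104.8113; c·n₁/n = 41·401/779 = 21.1053
Stratum 3 (High): n₁ = 296, n₀ = 243, n = 539; a·n₀/n = 171·243/539 = 77.0928; c·n₁/n = 38·296/539 = 20.8683
RR_MH = (90.1687 + 104.8113 + 77.0928) / (31.2661 + 21.1053 + 20.8683) = 272.0728 / 73.2396 = 3.71483

3.715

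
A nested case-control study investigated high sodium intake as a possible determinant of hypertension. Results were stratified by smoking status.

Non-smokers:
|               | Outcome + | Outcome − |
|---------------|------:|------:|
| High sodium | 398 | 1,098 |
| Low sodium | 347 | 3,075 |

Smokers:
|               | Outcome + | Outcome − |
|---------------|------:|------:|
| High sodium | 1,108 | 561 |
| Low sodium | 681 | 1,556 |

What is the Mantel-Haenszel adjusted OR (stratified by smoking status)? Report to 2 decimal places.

OR_MH = Σ(aᵢdᵢ/nᵢ) / Σ(bᵢcᵢ/nᵢ), where nᵢ is the stratum total.
Stratum 1 (Non-smokers): n = 4918; a·d/n = 398·3075/4918 = 248.8512; b·c/n = 1098·347/4918 = 77.4717
Stratum 2 (Smokers): n = 3906; a·d/n = 1108·1556/3906 = 441.3845; b·c/n = 561·681/3906 = 97.8088
OR_MH = (248.8512 + 441.3845) / (77.4717 + 97.8088) = 690.2357 / 175.2805 = 3.93789

3.94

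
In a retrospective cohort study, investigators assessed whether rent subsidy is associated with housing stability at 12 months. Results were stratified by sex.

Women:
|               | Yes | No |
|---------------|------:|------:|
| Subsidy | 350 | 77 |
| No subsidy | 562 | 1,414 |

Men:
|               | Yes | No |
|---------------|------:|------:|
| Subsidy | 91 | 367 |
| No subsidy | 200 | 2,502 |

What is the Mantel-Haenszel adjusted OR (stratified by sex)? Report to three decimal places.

OR_MH = Σ(aᵢdᵢ/nᵢ) / Σ(bᵢcᵢ/nᵢ), where nᵢ is the stratum total.
Stratum 1 (Women): n = 2403; a·d/n = 350·1414/2403 = 205.9509; b·c/n = 77·562/2403 = 18.0083
Stratum 2 (Men): n = 3160; a·d/n = 91·2502/3160 = 72.0513; b·c/n = 367·200/3160 = 23.2278
OR_MH = (205.9509 + 72.0513) / (18.0083 + 23.2278) = 278.0022 / 41.2362 = 6.74171

6.742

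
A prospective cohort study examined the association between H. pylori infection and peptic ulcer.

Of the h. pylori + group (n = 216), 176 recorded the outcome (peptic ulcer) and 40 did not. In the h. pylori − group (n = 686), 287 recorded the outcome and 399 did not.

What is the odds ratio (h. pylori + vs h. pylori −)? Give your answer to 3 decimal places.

6.117

From the description: a = 176, b = 40, c = 287, d = 399.
OR = (a·d)/(b·c) = (176 × 399) / (40 × 287) = 70224 / 11480 = 6.11707
The odds of peptic ulcer are about 6.12 times as high in the h. pylori + group.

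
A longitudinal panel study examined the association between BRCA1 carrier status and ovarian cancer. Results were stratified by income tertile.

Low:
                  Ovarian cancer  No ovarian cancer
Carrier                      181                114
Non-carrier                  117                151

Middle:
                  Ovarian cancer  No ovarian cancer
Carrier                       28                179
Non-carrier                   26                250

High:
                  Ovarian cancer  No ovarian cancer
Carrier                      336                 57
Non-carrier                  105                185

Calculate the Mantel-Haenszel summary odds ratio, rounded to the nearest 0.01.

3.66

OR_MH = Σ(aᵢdᵢ/nᵢ) / Σ(bᵢcᵢ/nᵢ), where nᵢ is the stratum total.
Stratum 1 (Low): n = 563; a·d/n = 181·151/563 = 48.5453; b·c/n = 114·117/563 = 23.6909
Stratum 2 (Middle): n = 483; a·d/n = 28·250/483 = 14.4928; b·c/n = 179·26/483 = 9.6356
Stratum 3 (High): n = 683; a·d/n = 336·185/683 = 91.0102; b·c/n = 57·105/683 = 8.7628
OR_MH = (48.5453 + 14.4928 + 91.0102) / (23.6909 + 9.6356 + 8.7628) = 154.0483 / 42.0894 = 3.66003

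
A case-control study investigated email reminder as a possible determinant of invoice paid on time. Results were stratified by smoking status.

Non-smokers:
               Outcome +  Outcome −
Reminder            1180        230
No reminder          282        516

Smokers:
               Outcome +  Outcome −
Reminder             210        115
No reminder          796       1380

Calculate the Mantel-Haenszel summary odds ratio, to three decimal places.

5.936

OR_MH = Σ(aᵢdᵢ/nᵢ) / Σ(bᵢcᵢ/nᵢ), where nᵢ is the stratum total.
Stratum 1 (Non-smokers): n = 2208; a·d/n = 1180·516/2208 = 275.7609; b·c/n = 230·282/2208 = 29.3750
Stratum 2 (Smokers): n = 2501; a·d/n = 210·1380/2501 = 115.8737; b·c/n = 115·796/2501 = 36.6014
OR_MH = (275.7609 + 115.8737) / (29.3750 + 36.6014) = 391.6345 / 65.9764 = 5.93598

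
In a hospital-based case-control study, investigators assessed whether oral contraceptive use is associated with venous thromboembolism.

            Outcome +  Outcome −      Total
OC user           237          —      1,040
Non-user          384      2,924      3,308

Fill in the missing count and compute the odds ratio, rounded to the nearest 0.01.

The missing cell is in the exposed row: 1040 − 237 = 803.
So a = 237, b = 803, c = 384, d = 2924.
OR = (a·d)/(b·c) = (237 × 2924) / (803 × 384) = 692988 / 308352 = 2.24739

2.25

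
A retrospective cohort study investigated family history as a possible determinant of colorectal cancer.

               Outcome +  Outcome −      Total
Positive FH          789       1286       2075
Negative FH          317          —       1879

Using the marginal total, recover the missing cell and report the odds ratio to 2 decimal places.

3.02

The missing cell is in the unexposed row: 1879 − 317 = 1562.
So a = 789, b = 1286, c = 317, d = 1562.
OR = (a·d)/(b·c) = (789 × 1562) / (1286 × 317) = 1232418 / 407662 = 3.02314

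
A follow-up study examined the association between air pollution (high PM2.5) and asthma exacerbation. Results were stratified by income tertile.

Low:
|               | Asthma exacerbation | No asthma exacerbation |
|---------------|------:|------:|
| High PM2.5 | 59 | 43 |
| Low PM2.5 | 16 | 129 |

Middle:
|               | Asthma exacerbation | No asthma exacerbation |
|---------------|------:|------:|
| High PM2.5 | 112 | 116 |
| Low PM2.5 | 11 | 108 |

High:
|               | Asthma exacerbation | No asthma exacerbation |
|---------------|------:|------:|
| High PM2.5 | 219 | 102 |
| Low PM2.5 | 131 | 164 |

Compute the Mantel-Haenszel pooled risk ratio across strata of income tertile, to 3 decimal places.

2.167

RR_MH = Σ(aᵢ·n₀ᵢ/nᵢ) / Σ(cᵢ·n₁ᵢ/nᵢ), with n₁ᵢ = aᵢ+bᵢ (exposed), n₀ᵢ = cᵢ+dᵢ (unexposed), nᵢ = n₁ᵢ+n₀ᵢ.
Stratum 1 (Low): n₁ = 102, n₀ = 145, n = 247; a·n₀/n = 59·145/247 = 34.6356; c·n₁/n = 16·102/247 = 6.6073
Stratum 2 (Middle): n₁ = 228, n₀ = 119, n = 347; a·n₀/n = 112·119/347 = 38.4092; c·n₁/n = 11·228/347 = 7.2277
Stratum 3 (High): n₁ = 321, n₀ = 295, n = 616; a·n₀/n = 219·295/616 = 104.8782; c·n₁/n = 131·321/616 = 68.2646
RR_MH = (34.6356 + 38.4092 + 104.8782) / (6.6073 + 7.2277 + 68.2646) = 177.9231 / 82.0996 = 2.16716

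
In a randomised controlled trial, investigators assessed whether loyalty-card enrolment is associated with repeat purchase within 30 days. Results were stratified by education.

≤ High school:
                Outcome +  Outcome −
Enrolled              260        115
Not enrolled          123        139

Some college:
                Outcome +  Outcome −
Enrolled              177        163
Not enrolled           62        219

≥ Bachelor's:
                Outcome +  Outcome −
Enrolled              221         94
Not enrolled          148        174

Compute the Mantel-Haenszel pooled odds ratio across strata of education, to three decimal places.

2.976

OR_MH = Σ(aᵢdᵢ/nᵢ) / Σ(bᵢcᵢ/nᵢ), where nᵢ is the stratum total.
Stratum 1 (≤ High school): n = 637; a·d/n = 260·139/637 = 56.7347; b·c/n = 115·123/637 = 22.2057
Stratum 2 (Some college): n = 621; a·d/n = 177·219/621 = 62.4203; b·c/n = 163·62/621 = 16.2738
Stratum 3 (≥ Bachelor's): n = 637; a·d/n = 221·174/637 = 60.3673; b·c/n = 94·148/637 = 21.8399
OR_MH = (56.7347 + 62.4203 + 60.3673) / (22.2057 + 16.2738 + 21.8399) = 179.5223 / 60.3193 = 2.97620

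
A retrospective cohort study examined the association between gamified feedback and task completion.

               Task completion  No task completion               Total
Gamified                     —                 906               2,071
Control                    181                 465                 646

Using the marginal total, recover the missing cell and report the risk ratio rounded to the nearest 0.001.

2.008

The missing cell is in the exposed row: 2071 − 906 = 1165.
So a = 1165, b = 906, c = 181, d = 465.
RR = [a/(a+b)] / [c/(c+d)] = (1165/2071) / (181/646) = 0.56253/0.28019 = 2.00770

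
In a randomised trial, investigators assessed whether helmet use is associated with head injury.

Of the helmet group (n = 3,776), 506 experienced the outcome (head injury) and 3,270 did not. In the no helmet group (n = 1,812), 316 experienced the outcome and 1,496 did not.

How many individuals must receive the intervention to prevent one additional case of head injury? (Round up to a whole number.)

25

Risk in treated group = 506/3776 = 0.13400; risk in control = 316/1812 = 0.17439.
Absolute risk reduction = 0.17439 − 0.13400 = 0.04039
NNT = 1 / ARR = 1 / 0.04039 = 24.759 → round up → 25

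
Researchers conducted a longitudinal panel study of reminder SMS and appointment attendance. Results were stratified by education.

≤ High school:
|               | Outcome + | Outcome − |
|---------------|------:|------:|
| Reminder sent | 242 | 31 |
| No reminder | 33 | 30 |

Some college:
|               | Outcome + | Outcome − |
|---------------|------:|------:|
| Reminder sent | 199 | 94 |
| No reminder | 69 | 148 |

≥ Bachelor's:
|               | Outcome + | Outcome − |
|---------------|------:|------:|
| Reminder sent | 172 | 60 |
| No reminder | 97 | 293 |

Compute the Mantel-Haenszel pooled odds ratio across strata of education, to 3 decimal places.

OR_MH = Σ(aᵢdᵢ/nᵢ) / Σ(bᵢcᵢ/nᵢ), where nᵢ is the stratum total.
Stratum 1 (≤ High school): n = 336; a·d/n = 242·30/336 = 21.6071; b·c/n = 31·33/336 = 3.0446
Stratum 2 (Some college): n = 510; a·d/n = 199·148/510 = 57.7490; b·c/n = 94·69/510 = 12.7176
Stratum 3 (≥ Bachelor's): n = 622; a·d/n = 172·293/622 = 81.0225; b·c/n = 60·97/622 = 9.3569
OR_MH = (21.6071 + 57.7490 + 81.0225) / (3.0446 + 12.7176 + 9.3569) = 160.3787 / 25.1192 = 6.38470

6.385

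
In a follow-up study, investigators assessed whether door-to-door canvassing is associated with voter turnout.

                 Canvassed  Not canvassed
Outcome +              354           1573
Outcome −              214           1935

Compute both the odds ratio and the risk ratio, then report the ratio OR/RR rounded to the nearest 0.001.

Reading the table with exposure as columns: a = 354 (Canvassed, case), b = 214 (Canvassed, non-case), c = 1573 (Not canvassed, case), d = 1935.
OR = (354·1935)/(214·1573) = 684990/336622 = 2.03489
Risk in exposed = 354/568 = 0.62324; risk in unexposed = 1573/3508 = 0.44840; RR = 1.38991
OR/RR = 2.03489 / 1.38991 = 1.46405
The outcome is not rare, so the OR lies further from 1 than the RR.

1.464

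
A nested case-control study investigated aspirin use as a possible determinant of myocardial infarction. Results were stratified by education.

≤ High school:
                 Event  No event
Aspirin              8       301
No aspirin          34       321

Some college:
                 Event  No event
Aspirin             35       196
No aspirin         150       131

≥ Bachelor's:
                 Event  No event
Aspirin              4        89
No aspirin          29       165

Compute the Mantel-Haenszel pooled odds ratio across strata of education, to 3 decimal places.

OR_MH = Σ(aᵢdᵢ/nᵢ) / Σ(bᵢcᵢ/nᵢ), where nᵢ is the stratum total.
Stratum 1 (≤ High school): n = 664; a·d/n = 8·321/664 = 3.8675; b·c/n = 301·34/664 = 15.4127
Stratum 2 (Some college): n = 512; a·d/n = 35·131/512 = 8.9551; b·c/n = 196·150/512 = 57.4219
Stratum 3 (≥ Bachelor's): n = 287; a·d/n = 4·165/287 = 2.2997; b·c/n = 89·29/287 = 8.9930
OR_MH = (3.8675 + 8.9551 + 2.2997) / (15.4127 + 57.4219 + 8.9930) = 15.1222 / 81.8276 = 0.18481

0.185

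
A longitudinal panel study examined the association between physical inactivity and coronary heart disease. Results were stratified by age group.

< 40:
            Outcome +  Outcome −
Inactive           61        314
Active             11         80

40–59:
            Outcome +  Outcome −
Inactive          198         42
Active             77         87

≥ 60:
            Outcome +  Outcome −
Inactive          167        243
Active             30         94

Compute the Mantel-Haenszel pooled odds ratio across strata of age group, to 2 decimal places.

OR_MH = Σ(aᵢdᵢ/nᵢ) / Σ(bᵢcᵢ/nᵢ), where nᵢ is the stratum total.
Stratum 1 (< 40): n = 466; a·d/n = 61·80/466 = 10.4721; b·c/n = 314·11/466 = 7.4120
Stratum 2 (40–59): n = 404; a·d/n = 198·87/404 = 42.6386; b·c/n = 42·77/404 = 8.0050
Stratum 3 (≥ 60): n = 534; a·d/n = 167·94/534 = 29.3970; b·c/n = 243·30/534 = 13.6517
OR_MH = (10.4721 + 42.6386 + 29.3970) / (7.4120 + 8.0050 + 13.6517) = 82.5077 / 29.0687 = 2.83837

2.84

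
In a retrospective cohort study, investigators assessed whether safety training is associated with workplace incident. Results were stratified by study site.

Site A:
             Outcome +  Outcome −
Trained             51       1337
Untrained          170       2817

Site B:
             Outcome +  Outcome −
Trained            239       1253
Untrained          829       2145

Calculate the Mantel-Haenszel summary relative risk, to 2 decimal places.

0.59

RR_MH = Σ(aᵢ·n₀ᵢ/nᵢ) / Σ(cᵢ·n₁ᵢ/nᵢ), with n₁ᵢ = aᵢ+bᵢ (exposed), n₀ᵢ = cᵢ+dᵢ (unexposed), nᵢ = n₁ᵢ+n₀ᵢ.
Stratum 1 (Site A): n₁ = 1388, n₀ = 2987, n = 4375; a·n₀/n = 51·2987/4375 = 34.8199; c·n₁/n = 170·1388/4375 = 53.9337
Stratum 2 (Site B): n₁ = 1492, n₀ = 2974, n = 4466; a·n₀/n = 239·2974/4466 = 159.1549; c·n₁/n = 829·1492/4466 = 276.9521
RR_MH = (34.8199 + 159.1549) / (53.9337 + 276.9521) = 193.9748 / 330.8858 = 0.58623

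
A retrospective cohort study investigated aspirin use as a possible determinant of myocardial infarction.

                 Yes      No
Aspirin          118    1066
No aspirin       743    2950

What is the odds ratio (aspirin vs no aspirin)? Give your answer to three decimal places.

0.439

Cells: a = 118, b = 1066, c = 743, d = 2950.
OR = (a·d)/(b·c) = (118 × 2950) / (1066 × 743) = 348100 / 792038 = 0.43950
Exposure is associated with lower odds of myocardial infarction (OR = 0.44 < 1).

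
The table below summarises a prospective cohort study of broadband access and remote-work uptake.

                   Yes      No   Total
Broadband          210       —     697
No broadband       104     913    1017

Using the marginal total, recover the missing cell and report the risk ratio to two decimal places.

2.95

The missing cell is in the exposed row: 697 − 210 = 487.
So a = 210, b = 487, c = 104, d = 913.
RR = [a/(a+b)] / [c/(c+d)] = (210/697) / (104/1017) = 0.30129/0.10226 = 2.94628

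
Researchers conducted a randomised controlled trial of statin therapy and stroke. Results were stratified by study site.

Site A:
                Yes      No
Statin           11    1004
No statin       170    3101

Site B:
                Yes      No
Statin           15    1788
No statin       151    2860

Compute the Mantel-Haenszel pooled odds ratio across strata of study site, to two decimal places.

0.18

OR_MH = Σ(aᵢdᵢ/nᵢ) / Σ(bᵢcᵢ/nᵢ), where nᵢ is the stratum total.
Stratum 1 (Site A): n = 4286; a·d/n = 11·3101/4286 = 7.9587; b·c/n = 1004·170/4286 = 39.8227
Stratum 2 (Site B): n = 4814; a·d/n = 15·2860/4814 = 8.9115; b·c/n = 1788·151/4814 = 56.0839
OR_MH = (7.9587 + 8.9115) / (39.8227 + 56.0839) = 16.8702 / 95.9066 = 0.17590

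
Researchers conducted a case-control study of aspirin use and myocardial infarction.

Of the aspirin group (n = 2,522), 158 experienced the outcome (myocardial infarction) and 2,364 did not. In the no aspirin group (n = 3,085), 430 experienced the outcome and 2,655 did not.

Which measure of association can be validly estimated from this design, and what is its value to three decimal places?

0.413

From the description: a = 158, b = 2364, c = 430, d = 2655.
This is a case-control study: participants were sampled on outcome status, so risks in the source population cannot be estimated directly — relative risk is not valid here. The odds ratio is the appropriate measure.
OR = (a·d)/(b·c) = (158 × 2655) / (2364 × 430) = 419490 / 1016520 = 0.41267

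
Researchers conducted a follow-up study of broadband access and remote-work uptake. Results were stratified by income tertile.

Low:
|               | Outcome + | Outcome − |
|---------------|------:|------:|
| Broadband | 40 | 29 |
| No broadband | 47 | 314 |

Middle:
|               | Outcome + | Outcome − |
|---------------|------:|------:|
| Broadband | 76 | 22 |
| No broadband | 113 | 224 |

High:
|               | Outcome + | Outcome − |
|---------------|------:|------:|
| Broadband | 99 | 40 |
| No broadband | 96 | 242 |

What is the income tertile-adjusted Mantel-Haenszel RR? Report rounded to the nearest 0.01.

RR_MH = Σ(aᵢ·n₀ᵢ/nᵢ) / Σ(cᵢ·n₁ᵢ/nᵢ), with n₁ᵢ = aᵢ+bᵢ (exposed), n₀ᵢ = cᵢ+dᵢ (unexposed), nᵢ = n₁ᵢ+n₀ᵢ.
Stratum 1 (Low): n₁ = 69, n₀ = 361, n = 430; a·n₀/n = 40·361/430 = 33.5814; c·n₁/n = 47·69/430 = 7.5419
Stratum 2 (Middle): n₁ = 98, n₀ = 337, n = 435; a·n₀/n = 76·337/435 = 58.8782; c·n₁/n = 113·98/435 = 25.4575
Stratum 3 (High): n₁ = 139, n₀ = 338, n = 477; a·n₀/n = 99·338/477 = 70.1509; c·n₁/n = 96·139/477 = 27.9748
RR_MH = (33.5814 + 58.8782 + 70.1509) / (7.5419 + 25.4575 + 27.9748) = 162.6105 / 60.9742 = 2.66687

2.67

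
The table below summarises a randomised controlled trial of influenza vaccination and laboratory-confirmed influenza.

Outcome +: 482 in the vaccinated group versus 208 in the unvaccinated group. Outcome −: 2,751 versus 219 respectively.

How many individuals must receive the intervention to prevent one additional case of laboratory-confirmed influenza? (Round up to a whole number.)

3

Risk in treated group = 482/3233 = 0.14909; risk in control = 208/427 = 0.48712.
Absolute risk reduction = 0.48712 − 0.14909 = 0.33803
NNT = 1 / ARR = 1 / 0.33803 = 2.958 → round up → 3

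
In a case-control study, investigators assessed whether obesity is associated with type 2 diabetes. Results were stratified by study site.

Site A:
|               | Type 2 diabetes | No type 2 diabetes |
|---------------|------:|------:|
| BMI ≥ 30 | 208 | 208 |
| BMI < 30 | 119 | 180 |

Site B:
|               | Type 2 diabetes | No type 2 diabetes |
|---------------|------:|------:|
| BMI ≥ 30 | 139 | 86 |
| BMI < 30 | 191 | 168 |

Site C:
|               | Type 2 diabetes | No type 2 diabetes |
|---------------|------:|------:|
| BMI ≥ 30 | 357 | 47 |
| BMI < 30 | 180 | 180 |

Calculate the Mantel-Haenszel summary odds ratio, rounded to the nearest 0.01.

2.39

OR_MH = Σ(aᵢdᵢ/nᵢ) / Σ(bᵢcᵢ/nᵢ), where nᵢ is the stratum total.
Stratum 1 (Site A): n = 715; a·d/n = 208·180/715 = 52.3636; b·c/n = 208·119/715 = 34.6182
Stratum 2 (Site B): n = 584; a·d/n = 139·168/584 = 39.9863; b·c/n = 86·191/584 = 28.1267
Stratum 3 (Site C): n = 764; a·d/n = 357·180/764 = 84.1099; b·c/n = 47·180/764 = 11.0733
OR_MH = (52.3636 + 39.9863 + 84.1099) / (34.6182 + 28.1267 + 11.0733) = 176.4599 / 73.8182 = 2.39047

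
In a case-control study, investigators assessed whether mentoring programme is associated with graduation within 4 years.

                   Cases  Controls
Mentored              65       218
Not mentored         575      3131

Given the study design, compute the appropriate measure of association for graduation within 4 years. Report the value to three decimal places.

1.624

Cells: a = 65, b = 218, c = 575, d = 3131.
This is a case-control study: participants were sampled on outcome status, so risks in the source population cannot be estimated directly — relative risk is not valid here. The odds ratio is the appropriate measure.
OR = (a·d)/(b·c) = (65 × 3131) / (218 × 575) = 203515 / 125350 = 1.62357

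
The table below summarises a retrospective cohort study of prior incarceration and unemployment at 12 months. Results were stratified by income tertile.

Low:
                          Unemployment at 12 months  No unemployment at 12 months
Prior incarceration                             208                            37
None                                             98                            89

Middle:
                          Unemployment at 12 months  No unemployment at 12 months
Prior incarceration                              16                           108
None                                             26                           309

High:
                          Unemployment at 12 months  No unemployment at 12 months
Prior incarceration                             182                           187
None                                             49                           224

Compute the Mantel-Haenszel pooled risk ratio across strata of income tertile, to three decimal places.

RR_MH = Σ(aᵢ·n₀ᵢ/nᵢ) / Σ(cᵢ·n₁ᵢ/nᵢ), with n₁ᵢ = aᵢ+bᵢ (exposed), n₀ᵢ = cᵢ+dᵢ (unexposed), nᵢ = n₁ᵢ+n₀ᵢ.
Stratum 1 (Low): n₁ = 245, n₀ = 187, n = 432; a·n₀/n = 208·187/432 = 90.0370; c·n₁/n = 98·245/432 = 55.5787
Stratum 2 (Middle): n₁ = 124, n₀ = 335, n = 459; a·n₀/n = 16·335/459 = 11.6776; c·n₁/n = 26·124/459 = 7.0240
Stratum 3 (High): n₁ = 369, n₀ = 273, n = 642; a·n₀/n = 182·273/642 = 77.3925; c·n₁/n = 49·369/642 = 28.1636
RR_MH = (90.0370 + 11.6776 + 77.3925) / (55.5787 + 7.0240 + 28.1636) = 179.1071 / 90.7662 = 1.97328

1.973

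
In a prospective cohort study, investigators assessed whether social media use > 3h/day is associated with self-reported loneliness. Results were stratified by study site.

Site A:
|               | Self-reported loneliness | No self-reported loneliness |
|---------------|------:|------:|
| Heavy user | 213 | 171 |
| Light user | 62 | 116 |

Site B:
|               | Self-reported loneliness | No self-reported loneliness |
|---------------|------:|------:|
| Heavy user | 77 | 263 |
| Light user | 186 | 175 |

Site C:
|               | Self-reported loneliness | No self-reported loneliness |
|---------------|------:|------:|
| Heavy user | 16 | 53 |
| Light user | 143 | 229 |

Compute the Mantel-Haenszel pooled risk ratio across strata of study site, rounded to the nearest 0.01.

RR_MH = Σ(aᵢ·n₀ᵢ/nᵢ) / Σ(cᵢ·n₁ᵢ/nᵢ), with n₁ᵢ = aᵢ+bᵢ (exposed), n₀ᵢ = cᵢ+dᵢ (unexposed), nᵢ = n₁ᵢ+n₀ᵢ.
Stratum 1 (Site A): n₁ = 384, n₀ = 178, n = 562; a·n₀/n = 213·178/562 = 67.4626; c·n₁/n = 62·384/562 = 42.3630
Stratum 2 (Site B): n₁ = 340, n₀ = 361, n = 701; a·n₀/n = 77·361/701 = 39.6534; c·n₁/n = 186·340/701 = 90.2140
Stratum 3 (Site C): n₁ = 69, n₀ = 372, n = 441; a·n₀/n = 16·372/441 = 13.4966; c·n₁/n = 143·69/441 = 22.3741
RR_MH = (67.4626 + 39.6534 + 13.4966) / (42.3630 + 90.2140 + 22.3741) = 120.6126 / 154.9511 = 0.77839

0.78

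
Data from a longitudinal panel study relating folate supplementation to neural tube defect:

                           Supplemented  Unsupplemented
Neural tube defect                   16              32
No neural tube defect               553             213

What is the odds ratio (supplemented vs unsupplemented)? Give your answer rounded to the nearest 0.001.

Reading the table with exposure as columns: a = 16 (Supplemented, case), b = 553 (Supplemented, non-case), c = 32 (Unsupplemented, case), d = 213.
OR = (a·d)/(b·c) = (16 × 213) / (553 × 32) = 3408 / 17696 = 0.19259
Exposure is associated with lower odds of neural tube defect (OR = 0.19 < 1).

0.193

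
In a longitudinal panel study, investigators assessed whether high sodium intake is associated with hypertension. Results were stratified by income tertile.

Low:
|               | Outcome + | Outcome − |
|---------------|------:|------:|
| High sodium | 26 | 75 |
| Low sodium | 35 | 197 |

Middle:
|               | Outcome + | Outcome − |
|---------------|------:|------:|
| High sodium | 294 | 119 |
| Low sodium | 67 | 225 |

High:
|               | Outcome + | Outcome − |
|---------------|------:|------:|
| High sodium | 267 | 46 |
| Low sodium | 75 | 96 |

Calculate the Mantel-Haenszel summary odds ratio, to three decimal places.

6.161

OR_MH = Σ(aᵢdᵢ/nᵢ) / Σ(bᵢcᵢ/nᵢ), where nᵢ is the stratum total.
Stratum 1 (Low): n = 333; a·d/n = 26·197/333 = 15.3814; b·c/n = 75·35/333 = 7.8829
Stratum 2 (Middle): n = 705; a·d/n = 294·225/705 = 93.8298; b·c/n = 119·67/705 = 11.3092
Stratum 3 (High): n = 484; a·d/n = 267·96/484 = 52.9587; b·c/n = 46·75/484 = 7.1281
OR_MH = (15.3814 + 93.8298 + 52.9587) / (7.8829 + 11.3092 + 7.1281) = 162.1698 / 26.3202 = 6.16142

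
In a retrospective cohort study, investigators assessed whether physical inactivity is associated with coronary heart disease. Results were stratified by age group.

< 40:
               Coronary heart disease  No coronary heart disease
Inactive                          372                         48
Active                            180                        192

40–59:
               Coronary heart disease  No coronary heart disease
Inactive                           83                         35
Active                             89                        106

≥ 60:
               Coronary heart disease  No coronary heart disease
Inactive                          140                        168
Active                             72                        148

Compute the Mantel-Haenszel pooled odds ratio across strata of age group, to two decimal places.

3.60

OR_MH = Σ(aᵢdᵢ/nᵢ) / Σ(bᵢcᵢ/nᵢ), where nᵢ is the stratum total.
Stratum 1 (< 40): n = 792; a·d/n = 372·192/792 = 90.1818; b·c/n = 48·180/792 = 10.9091
Stratum 2 (40–59): n = 313; a·d/n = 83·106/313 = 28.1086; b·c/n = 35·89/313 = 9.9521
Stratum 3 (≥ 60): n = 528; a·d/n = 140·148/528 = 39.2424; b·c/n = 168·72/528 = 22.9091
OR_MH = (90.1818 + 28.1086 + 39.2424) / (10.9091 + 9.9521 + 22.9091) = 157.5329 / 43.7703 = 3.59908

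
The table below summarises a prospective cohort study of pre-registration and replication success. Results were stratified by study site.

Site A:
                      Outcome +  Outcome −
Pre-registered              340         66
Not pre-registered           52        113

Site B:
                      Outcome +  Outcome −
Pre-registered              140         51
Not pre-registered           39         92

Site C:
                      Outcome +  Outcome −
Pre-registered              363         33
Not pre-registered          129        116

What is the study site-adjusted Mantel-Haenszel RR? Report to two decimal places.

RR_MH = Σ(aᵢ·n₀ᵢ/nᵢ) / Σ(cᵢ·n₁ᵢ/nᵢ), with n₁ᵢ = aᵢ+bᵢ (exposed), n₀ᵢ = cᵢ+dᵢ (unexposed), nᵢ = n₁ᵢ+n₀ᵢ.
Stratum 1 (Site A): n₁ = 406, n₀ = 165, n = 571; a·n₀/n = 340·165/571 = 98.2487; c·n₁/n = 52·406/571 = 36.9737
Stratum 2 (Site B): n₁ = 191, n₀ = 131, n = 322; a·n₀/n = 140·131/322 = 56.9565; c·n₁/n = 39·191/322 = 23.1335
Stratum 3 (Site C): n₁ = 396, n₀ = 245, n = 641; a·n₀/n = 363·245/641 = 138.7441; c·n₁/n = 129·396/641 = 79.6942
RR_MH = (98.2487 + 56.9565 + 138.7441) / (36.9737 + 23.1335 + 79.6942) = 293.9494 / 139.8015 = 2.10262

2.10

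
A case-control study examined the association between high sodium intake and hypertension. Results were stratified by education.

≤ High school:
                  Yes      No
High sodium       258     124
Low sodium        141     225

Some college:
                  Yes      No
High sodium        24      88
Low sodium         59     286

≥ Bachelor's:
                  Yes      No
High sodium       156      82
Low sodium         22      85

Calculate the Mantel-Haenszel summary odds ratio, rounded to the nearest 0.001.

OR_MH = Σ(aᵢdᵢ/nᵢ) / Σ(bᵢcᵢ/nᵢ), where nᵢ is the stratum total.
Stratum 1 (≤ High school): n = 748; a·d/n = 258·225/748 = 77.6070; b·c/n = 124·141/748 = 23.3743
Stratum 2 (Some college): n = 457; a·d/n = 24·286/457 = 15.0197; b·c/n = 88·59/457 = 11.3611
Stratum 3 (≥ Bachelor's): n = 345; a·d/n = 156·85/345 = 38.4348; b·c/n = 82·22/345 = 5.2290
OR_MH = (77.6070 + 15.0197 + 38.4348) / (23.3743 + 11.3611 + 5.2290) = 131.0614 / 39.9644 = 3.27946

3.279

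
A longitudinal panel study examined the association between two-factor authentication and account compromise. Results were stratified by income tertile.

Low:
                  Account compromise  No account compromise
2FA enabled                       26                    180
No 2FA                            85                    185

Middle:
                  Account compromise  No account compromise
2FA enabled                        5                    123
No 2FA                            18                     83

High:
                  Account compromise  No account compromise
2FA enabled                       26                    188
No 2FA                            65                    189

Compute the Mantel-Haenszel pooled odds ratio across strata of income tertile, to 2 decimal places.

OR_MH = Σ(aᵢdᵢ/nᵢ) / Σ(bᵢcᵢ/nᵢ), where nᵢ is the stratum total.
Stratum 1 (Low): n = 476; a·d/n = 26·185/476 = 10.1050; b·c/n = 180·85/476 = 32.1429
Stratum 2 (Middle): n = 229; a·d/n = 5·83/229 = 1.8122; b·c/n = 123·18/229 = 9.6681
Stratum 3 (High): n = 468; a·d/n = 26·189/468 = 10.5000; b·c/n = 188·65/468 = 26.1111
OR_MH = (10.1050 + 1.8122 + 10.5000) / (32.1429 + 9.6681 + 26.1111) = 22.4173 / 67.9221 = 0.33004

0.33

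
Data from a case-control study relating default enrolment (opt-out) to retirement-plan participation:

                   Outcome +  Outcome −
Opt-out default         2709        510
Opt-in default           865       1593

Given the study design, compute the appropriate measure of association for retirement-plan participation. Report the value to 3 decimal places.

9.782

Cells: a = 2709, b = 510, c = 865, d = 1593.
This is a case-control study: participants were sampled on outcome status, so risks in the source population cannot be estimated directly — relative risk is not valid here. The odds ratio is the appropriate measure.
OR = (a·d)/(b·c) = (2709 × 1593) / (510 × 865) = 4315437 / 441150 = 9.78224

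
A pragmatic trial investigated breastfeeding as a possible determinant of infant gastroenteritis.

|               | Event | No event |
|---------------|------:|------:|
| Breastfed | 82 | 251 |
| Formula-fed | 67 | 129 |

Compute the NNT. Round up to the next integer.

11

Risk in treated group = 82/333 = 0.24625; risk in control = 67/196 = 0.34184.
Absolute risk reduction = 0.34184 − 0.24625 = 0.09559
NNT = 1 / ARR = 1 / 0.09559 = 10.461 → round up → 11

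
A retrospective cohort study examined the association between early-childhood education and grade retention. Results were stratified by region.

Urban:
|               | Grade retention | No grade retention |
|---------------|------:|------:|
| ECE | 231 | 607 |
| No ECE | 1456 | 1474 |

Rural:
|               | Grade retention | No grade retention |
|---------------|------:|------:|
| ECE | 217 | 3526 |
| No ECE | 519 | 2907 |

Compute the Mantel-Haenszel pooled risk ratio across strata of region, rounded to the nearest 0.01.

RR_MH = Σ(aᵢ·n₀ᵢ/nᵢ) / Σ(cᵢ·n₁ᵢ/nᵢ), with n₁ᵢ = aᵢ+bᵢ (exposed), n₀ᵢ = cᵢ+dᵢ (unexposed), nᵢ = n₁ᵢ+n₀ᵢ.
Stratum 1 (Urban): n₁ = 838, n₀ = 2930, n = 3768; a·n₀/n = 231·2930/3768 = 179.6258; c·n₁/n = 1456·838/3768 = 323.8132
Stratum 2 (Rural): n₁ = 3743, n₀ = 3426, n = 7169; a·n₀/n = 217·3426/7169 = 103.7023; c·n₁/n = 519·3743/7169 = 270.9746
RR_MH = (179.6258 + 103.7023) / (323.8132 + 270.9746) = 283.3281 / 594.7878 = 0.47635

0.48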